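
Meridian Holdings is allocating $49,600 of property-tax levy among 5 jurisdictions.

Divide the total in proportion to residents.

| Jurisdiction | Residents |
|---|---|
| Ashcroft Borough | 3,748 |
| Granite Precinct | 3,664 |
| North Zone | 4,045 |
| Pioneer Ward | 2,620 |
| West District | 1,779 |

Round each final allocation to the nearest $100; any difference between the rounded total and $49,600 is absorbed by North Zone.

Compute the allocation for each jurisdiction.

Ashcroft Borough: $11,700 | Granite Precinct: $11,500 | North Zone: $12,600 | Pioneer Ward: $8,200 | West District: $5,600

Sum of residents: 15,856.
Pro-rata amounts: Ashcroft Borough 3,748/15,856 × $49,600 = 11,724.32; Granite Precinct 3,664/15,856 × $49,600 = 11,461.55; North Zone 4,045/15,856 × $49,600 = 12,653.38; Pioneer Ward 2,620/15,856 × $49,600 = 8,195.76; West District 1,779/15,856 × $49,600 = 5,564.98.
Rounded to nearest $100: Ashcroft Borough $11,700; Granite Precinct $11,500; North Zone $12,700; Pioneer Ward $8,200; West District $5,600. Sum = $49,700.
Difference $49,600 − $49,700 = −$100 applied to North Zone: North Zone becomes $12,600.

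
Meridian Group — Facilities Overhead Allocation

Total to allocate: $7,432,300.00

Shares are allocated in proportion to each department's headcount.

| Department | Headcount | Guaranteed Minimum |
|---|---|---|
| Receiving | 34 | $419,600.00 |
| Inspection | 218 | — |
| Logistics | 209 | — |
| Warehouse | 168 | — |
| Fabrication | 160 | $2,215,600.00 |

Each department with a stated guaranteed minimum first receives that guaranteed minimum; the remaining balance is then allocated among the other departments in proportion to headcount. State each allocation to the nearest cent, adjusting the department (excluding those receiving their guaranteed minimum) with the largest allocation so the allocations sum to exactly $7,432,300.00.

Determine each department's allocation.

Receiving: $419,600.00 · Inspection: $1,757,592.95 · Logistics: $1,685,031.76 · Warehouse: $1,354,475.29 · Fabrication: $2,215,600.00

Guaranteed amounts: Receiving $419,600.00; Fabrication $2,215,600.00. Residual $4,797,100.00.
Residual split over remaining headcount 595: Inspection 1,757,592.9412 → $1,757,592.94; Logistics 1,685,031.7647 → $1,685,031.76; Warehouse 1,354,475.2941 → $1,354,475.29.
Rounding difference +$0.01 applied to Inspection → $1,757,592.95.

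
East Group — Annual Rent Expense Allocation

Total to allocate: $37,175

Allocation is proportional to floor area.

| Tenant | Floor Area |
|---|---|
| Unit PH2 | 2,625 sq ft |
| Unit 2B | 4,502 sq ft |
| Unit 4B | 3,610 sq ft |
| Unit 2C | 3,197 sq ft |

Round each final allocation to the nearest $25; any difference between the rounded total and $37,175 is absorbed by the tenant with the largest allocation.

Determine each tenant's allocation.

Unit PH2: $7,000 · Unit 2B: $12,025 · Unit 4B: $9,625 · Unit 2C: $8,525

Combined floor area = 13,934.
Raw shares: Unit PH2 2,625/13,934 × $37,175 = 7,003.33; Unit 2B 4,502/13,934 × $37,175 = 12,011.04; Unit 4B 3,610/13,934 × $37,175 = 9,631.24; Unit 2C 3,197/13,934 × $37,175 = 8,529.39.
After rounding ($25): Unit PH2 $7,000; Unit 2B $12,000; Unit 4B $9,625; Unit 2C $8,525. Sum = $37,150.
Difference $37,175 − $37,150 = +$25 applied to largest allocation (Unit 2B): Unit 2B becomes $12,025.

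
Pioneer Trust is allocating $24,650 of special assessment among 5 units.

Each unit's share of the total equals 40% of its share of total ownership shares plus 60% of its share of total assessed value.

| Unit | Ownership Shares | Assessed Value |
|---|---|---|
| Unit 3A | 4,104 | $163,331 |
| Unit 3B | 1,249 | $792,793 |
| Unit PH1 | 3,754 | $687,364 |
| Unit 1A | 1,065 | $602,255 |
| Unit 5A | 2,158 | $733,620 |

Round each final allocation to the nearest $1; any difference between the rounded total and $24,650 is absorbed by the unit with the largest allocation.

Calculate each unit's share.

Totals — ownership shares 12,330, assessed value 2,979,363.
Blended shares (40% ownership shares + 60% assessed value): Unit 3A 0.1660; Unit 3B 0.2002; Unit PH1 0.2602; Unit 1A 0.1558; Unit 5A 0.2177.
Proportional shares: Unit 3A 4,092.67; Unit 3B 4,934.34; Unit PH1 6,414.16; Unit 1A 3,841.34; Unit 5A 5,367.498.
At nearest $1: Unit 3A $4,093; Unit 3B $4,934; Unit PH1 $6,414; Unit 1A $3,841; Unit 5A $5,367. Sum = $24,649.
Difference $24,650 − $24,649 = +$1 applied to largest allocation (Unit PH1): Unit PH1 becomes $6,415.

Unit 3A: $4,093; Unit 3B: $4,934; Unit PH1: $6,415; Unit 1A: $3,841; Unit 5A: $5,367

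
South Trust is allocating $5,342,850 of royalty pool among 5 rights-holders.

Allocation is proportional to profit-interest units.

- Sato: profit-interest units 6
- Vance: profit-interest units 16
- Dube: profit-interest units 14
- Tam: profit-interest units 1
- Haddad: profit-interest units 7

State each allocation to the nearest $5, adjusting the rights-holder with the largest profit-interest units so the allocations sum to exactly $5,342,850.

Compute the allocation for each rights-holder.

Sum of profit-interest units: 44.
Proportional shares: Sato 6/44 × $5,342,850 = 728,570.45; Vance 16/44 × $5,342,850 = 1,942,854.55; Dube 14/44 × $5,342,850 = 1,699,997.73; Tam 1/44 × $5,342,850 = 121,428.41; Haddad 7/44 × $5,342,850 = 849,998.86.
Rounded to nearest $5: Sato $728,570; Vance $1,942,855; Dube $1,700,000; Tam $121,430; Haddad $850,000. Sum = $5,342,855.
Difference $5,342,850 − $5,342,855 = −$5 applied to largest profit-interest units (Vance): Vance becomes $1,942,850.

Sato: $728,570 | Vance: $1,942,850 | Dube: $1,700,000 | Tam: $121,430 | Haddad: $850,000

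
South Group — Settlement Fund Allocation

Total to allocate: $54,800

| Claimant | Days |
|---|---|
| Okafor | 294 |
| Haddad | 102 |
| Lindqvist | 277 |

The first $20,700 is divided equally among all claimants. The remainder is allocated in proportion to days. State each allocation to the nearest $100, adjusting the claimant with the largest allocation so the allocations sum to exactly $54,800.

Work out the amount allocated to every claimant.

Okafor: $21,800 | Haddad: $12,100 | Lindqvist: $20,900

$20,700 shared equally gives $6,900 per claimant.
Remainder $34,100 by days (total 673): Okafor 14,896.58 → $14,900; Haddad 5,168.20 → $5,200; Lindqvist 14,035.22 → $14,000.
Totals: Okafor $6,900 + $14,900 = $21,800; Haddad $6,900 + $5,200 = $12,100; Lindqvist $6,900 + $14,000 = $20,900.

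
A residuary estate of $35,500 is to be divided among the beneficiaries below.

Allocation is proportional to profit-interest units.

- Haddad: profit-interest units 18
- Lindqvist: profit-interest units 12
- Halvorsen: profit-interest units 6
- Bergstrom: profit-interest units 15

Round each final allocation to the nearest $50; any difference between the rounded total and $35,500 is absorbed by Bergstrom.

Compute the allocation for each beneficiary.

Combined profit-interest units = 51.
Raw shares: Haddad 18/51 × $35,500 = 12,529.41; Lindqvist 12/51 × $35,500 = 8,352.94; Halvorsen 6/51 × $35,500 = 4,176.47; Bergstrom 15/51 × $35,500 = 10,441.18.
Rounded to nearest $50: Haddad $12,550; Lindqvist $8,350; Halvorsen $4,200; Bergstrom $10,450. Sum = $35,550.
Difference $35,500 − $35,550 = −$50 applied to Bergstrom: Bergstrom becomes $10,400.

Haddad: $12,550 | Lindqvist: $8,350 | Halvorsen: $4,200 | Bergstrom: $10,400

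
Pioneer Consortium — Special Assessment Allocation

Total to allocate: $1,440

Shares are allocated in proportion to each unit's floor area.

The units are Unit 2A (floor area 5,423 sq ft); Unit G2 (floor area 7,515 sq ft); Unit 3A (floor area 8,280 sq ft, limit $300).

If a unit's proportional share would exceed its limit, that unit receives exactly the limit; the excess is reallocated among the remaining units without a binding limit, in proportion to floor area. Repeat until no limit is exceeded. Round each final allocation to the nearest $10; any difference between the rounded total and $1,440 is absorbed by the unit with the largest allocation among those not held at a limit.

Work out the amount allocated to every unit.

Unit 2A: $480 | Unit G2: $660 | Unit 3A: $300

Combined floor area = 21,218.
Proportional shares (ignoring caps): Unit 2A 368.04; Unit G2 510.02; Unit 3A 561.94.
Held at cap: Unit 3A ($300); remaining pool $1,140 reallocated over remaining floor area 12,938.
Redistributed shares: Unit 2A 477.83 → $480; Unit G2 662.17 → $660.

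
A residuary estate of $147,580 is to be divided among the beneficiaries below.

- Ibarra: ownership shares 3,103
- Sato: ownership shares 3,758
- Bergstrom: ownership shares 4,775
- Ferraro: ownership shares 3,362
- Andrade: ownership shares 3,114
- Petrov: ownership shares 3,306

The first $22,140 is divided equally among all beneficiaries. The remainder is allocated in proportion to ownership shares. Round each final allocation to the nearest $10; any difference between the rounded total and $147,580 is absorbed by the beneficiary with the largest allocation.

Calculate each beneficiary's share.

Equal tier: $22,140 ÷ 6 = $3,690 apiece.
Remainder $125,440 by ownership shares (total 21,418): Ibarra 18,173.51 → $18,170; Sato 22,009.69 → $22,010; Bergstrom 27,966.01 → $27,970; Ferraro 19,690.41 → $19,690; Andrade 18,237.94 → $18,240; Petrov 19,362.44 → $19,360.
Totals: Ibarra $3,690 + $18,170 = $21,860; Sato $3,690 + $22,010 = $25,700; Bergstrom $3,690 + $27,970 = $31,660; Ferraro $3,690 + $19,690 = $23,380; Andrade $3,690 + $18,240 = $21,930; Petrov $3,690 + $19,360 = $23,050.

Ibarra: $21,860; Sato: $25,700; Bergstrom: $31,660; Ferraro: $23,380; Andrade: $21,930; Petrov: $23,050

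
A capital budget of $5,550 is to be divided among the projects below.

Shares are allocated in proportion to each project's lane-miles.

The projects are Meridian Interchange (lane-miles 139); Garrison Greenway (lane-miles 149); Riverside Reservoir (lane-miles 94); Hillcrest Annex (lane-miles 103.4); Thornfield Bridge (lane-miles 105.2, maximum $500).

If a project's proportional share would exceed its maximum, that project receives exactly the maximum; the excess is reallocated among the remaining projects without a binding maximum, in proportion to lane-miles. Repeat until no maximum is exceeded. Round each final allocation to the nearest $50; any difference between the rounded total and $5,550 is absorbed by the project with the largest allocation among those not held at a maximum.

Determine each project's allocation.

Meridian Interchange: $1,450 | Garrison Greenway: $1,500 | Riverside Reservoir: $1,000 | Hillcrest Annex: $1,100 | Thornfield Bridge: $500

Combined lane-miles = 590.6.
Proportional shares (ignoring caps): Meridian Interchange 1,306.21; Garrison Greenway 1,400.19; Riverside Reservoir 883.34; Hillcrest Annex 971.67; Thornfield Bridge 988.59.
Cap binds for Thornfield Bridge ($500); remaining pool $5,050 reallocated over remaining lane-miles 485.4.
Redistributed shares: Meridian Interchange 1,446.13 → $1,450; Garrison Greenway 1,550.16 → $1,550; Riverside Reservoir 977.96 → $1,000; Hillcrest Annex 1,075.75 → $1,100.
Rounding difference −$50 applied to Garrison Greenway → $1,500.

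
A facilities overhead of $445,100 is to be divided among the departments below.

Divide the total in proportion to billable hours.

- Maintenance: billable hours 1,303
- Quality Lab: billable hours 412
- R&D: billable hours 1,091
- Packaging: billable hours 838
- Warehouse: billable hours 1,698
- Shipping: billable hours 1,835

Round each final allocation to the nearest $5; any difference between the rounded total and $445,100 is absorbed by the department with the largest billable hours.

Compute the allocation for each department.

Maintenance: $80,810 | Quality Lab: $25,550 | R&D: $67,660 | Packaging: $51,970 | Warehouse: $105,305 | Shipping: $113,805

Billable hours total: 7,177.
Unrounded shares: Maintenance 1,303/7,177 × $445,100 = 80,808.88; Quality Lab 412/7,177 × $445,100 = 25,551.23; R&D 1,091/7,177 × $445,100 = 67,661.15; Packaging 838/7,177 × $445,100 = 51,970.71; Warehouse 1,698/7,177 × $445,100 = 105,305.81; Shipping 1,835/7,177 × $445,100 = 113,802.22.
After rounding ($5): Maintenance $80,810; Quality Lab $25,550; R&D $67,660; Packaging $51,970; Warehouse $105,305; Shipping $113,800. Sum = $445,095.
Difference $445,100 − $445,095 = +$5 applied to largest billable hours (Shipping): Shipping becomes $113,805.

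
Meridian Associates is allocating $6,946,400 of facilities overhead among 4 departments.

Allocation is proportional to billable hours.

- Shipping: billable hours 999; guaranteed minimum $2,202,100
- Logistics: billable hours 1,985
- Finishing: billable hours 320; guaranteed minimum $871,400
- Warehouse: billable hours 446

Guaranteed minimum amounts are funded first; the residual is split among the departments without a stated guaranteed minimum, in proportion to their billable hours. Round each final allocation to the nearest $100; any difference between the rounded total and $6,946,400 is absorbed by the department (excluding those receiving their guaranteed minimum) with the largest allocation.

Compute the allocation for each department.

Minimums first: Shipping $2,202,100; Finishing $871,400. Remaining pool $3,872,900.
Remaining pool split over remaining billable hours 2,431: Logistics 3,162,363.84 → $3,162,400; Warehouse 710,536.16 → $710,500.

Shipping: $2,202,100 | Logistics: $3,162,400 | Finishing: $871,400 | Warehouse: $710,500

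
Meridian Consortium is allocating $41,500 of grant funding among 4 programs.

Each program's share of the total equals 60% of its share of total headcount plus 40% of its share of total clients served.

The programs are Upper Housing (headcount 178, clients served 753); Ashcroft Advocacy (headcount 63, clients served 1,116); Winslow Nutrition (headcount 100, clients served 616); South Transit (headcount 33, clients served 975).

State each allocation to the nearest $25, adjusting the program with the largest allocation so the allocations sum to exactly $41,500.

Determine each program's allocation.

Headcount total 374; clients served total 3,460.
Combined weights (60% headcount + 40% clients served): Upper Housing 0.3726; Ashcroft Advocacy 0.2301; Winslow Nutrition 0.2316; South Transit 0.1657.
Raw shares: Upper Housing 15,463.46; Ashcroft Advocacy 9,548.60; Winslow Nutrition 9,613.13; South Transit 6,874.80.
At nearest $25: Upper Housing $15,475; Ashcroft Advocacy $9,550; Winslow Nutrition $9,625; South Transit $6,875. Sum = $41,525.
Difference $41,500 − $41,525 = −$25 applied to largest allocation (Upper Housing): Upper Housing becomes $15,450.

Upper Housing: $15,450; Ashcroft Advocacy: $9,550; Winslow Nutrition: $9,625; South Transit: $6,875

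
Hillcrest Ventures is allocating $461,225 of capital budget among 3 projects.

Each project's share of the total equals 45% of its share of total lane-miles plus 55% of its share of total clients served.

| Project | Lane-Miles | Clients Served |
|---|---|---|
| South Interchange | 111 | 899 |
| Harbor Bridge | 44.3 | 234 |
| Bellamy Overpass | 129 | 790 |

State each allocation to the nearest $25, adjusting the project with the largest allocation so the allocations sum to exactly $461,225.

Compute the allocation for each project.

Lane-miles total 284.3; clients served total 1,923.
Combined weights (45% lane-miles + 55% clients served): South Interchange 0.4328; Harbor Bridge 0.1370; Bellamy Overpass 0.4301.
Pro-rata amounts: South Interchange 199,626.93; Harbor Bridge 63,209.17; Bellamy Overpass 198,388.90.
At nearest $25: South Interchange $199,625; Harbor Bridge $63,200; Bellamy Overpass $198,400. Sum = $461,225.
Sum already equals the total — no adjustment.

South Interchange: $199,625 · Harbor Bridge: $63,200 · Bellamy Overpass: $198,400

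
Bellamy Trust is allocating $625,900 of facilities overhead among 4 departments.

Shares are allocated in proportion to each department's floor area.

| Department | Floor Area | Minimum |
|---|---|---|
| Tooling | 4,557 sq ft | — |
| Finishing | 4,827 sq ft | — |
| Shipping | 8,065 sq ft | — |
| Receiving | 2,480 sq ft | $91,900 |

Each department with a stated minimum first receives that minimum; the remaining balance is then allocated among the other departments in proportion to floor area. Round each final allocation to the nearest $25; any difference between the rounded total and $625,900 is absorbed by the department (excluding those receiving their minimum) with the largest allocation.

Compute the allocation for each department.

Guaranteed amounts: Receiving $91,900. Remaining pool $534,000.
Remaining pool split over remaining floor area 17,449: Tooling 139,460.03 → $139,450; Finishing 147,722.96 → $147,725; Shipping 246,817.01 → $246,825.

Tooling: $139,450 · Finishing: $147,725 · Shipping: $246,825 · Receiving: $91,900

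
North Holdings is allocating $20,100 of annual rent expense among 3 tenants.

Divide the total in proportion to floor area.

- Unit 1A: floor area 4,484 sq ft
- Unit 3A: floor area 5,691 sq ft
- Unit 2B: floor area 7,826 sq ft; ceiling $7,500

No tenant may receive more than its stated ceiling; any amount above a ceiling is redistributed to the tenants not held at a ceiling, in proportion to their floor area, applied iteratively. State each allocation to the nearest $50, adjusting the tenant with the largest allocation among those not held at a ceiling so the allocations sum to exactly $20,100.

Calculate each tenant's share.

Sum of floor area: 18,001.
Pro-rata shares before constraints: Unit 1A 5,006.86; Unit 3A 6,354.60; Unit 2B 8,738.55.
Capped: Unit 2B ($7,500); balance $12,600 reallocated over remaining floor area 10,175.
Remaining shares: Unit 1A 5,552.67 → $5,550; Unit 3A 7,047.33 → $7,050.

Unit 1A: $5,550; Unit 3A: $7,050; Unit 2B: $7,500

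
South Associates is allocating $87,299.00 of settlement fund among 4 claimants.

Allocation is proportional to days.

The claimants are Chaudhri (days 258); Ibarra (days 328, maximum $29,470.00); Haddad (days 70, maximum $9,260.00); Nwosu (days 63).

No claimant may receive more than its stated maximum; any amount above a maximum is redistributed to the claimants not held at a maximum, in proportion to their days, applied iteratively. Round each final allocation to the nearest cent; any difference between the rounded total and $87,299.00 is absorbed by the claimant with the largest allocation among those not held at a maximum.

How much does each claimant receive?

Total days = 719.
Proportional shares (ignoring caps): Chaudhri 31,325.6495; Ibarra 39,824.8567; Haddad 8,499.2072; Nwosu 7,649.2865.
Capped: Ibarra ($29,470.00); balance $57,829.00 reallocated over remaining days 391.
Capped: Haddad ($9,260.00); balance $48,569.00 reallocated over remaining days 321.
Remaining shares: Chaudhri 39,036.7664 → $39,036.77; Nwosu 9,532.2336 → $9,532.23.

Chaudhri: $39,036.77 · Ibarra: $29,470.00 · Haddad: $9,260.00 · Nwosu: $9,532.23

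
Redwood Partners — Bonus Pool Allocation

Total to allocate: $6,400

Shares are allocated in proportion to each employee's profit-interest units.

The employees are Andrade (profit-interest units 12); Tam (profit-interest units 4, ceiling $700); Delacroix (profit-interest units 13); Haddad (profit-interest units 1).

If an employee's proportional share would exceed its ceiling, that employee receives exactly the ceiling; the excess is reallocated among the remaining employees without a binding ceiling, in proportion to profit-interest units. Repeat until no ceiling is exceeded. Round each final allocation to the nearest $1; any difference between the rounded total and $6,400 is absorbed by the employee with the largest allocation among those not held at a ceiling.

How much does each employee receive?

Combined profit-interest units = 30.
Proportional shares (ignoring caps): Andrade 2,560.00; Tam 853.33; Delacroix 2,773.33; Haddad 213.33.
Held at cap: Tam ($700); remaining pool $5,700 reallocated over remaining profit-interest units 26.
Shares after redistribution: Andrade 2,630.77 → $2,631; Delacroix 2,850.00 → $2,850; Haddad 219.23 → $219.

Andrade: $2,631; Tam: $700; Delacroix: $2,850; Haddad: $219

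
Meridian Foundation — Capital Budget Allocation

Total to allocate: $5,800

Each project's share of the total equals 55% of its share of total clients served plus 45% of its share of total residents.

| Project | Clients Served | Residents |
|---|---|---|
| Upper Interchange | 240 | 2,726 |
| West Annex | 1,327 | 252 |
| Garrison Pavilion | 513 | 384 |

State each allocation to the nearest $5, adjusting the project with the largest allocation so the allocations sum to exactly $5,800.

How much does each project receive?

Totals — clients served 2,080, residents 3,362.
Composite weights (55% clients served + 45% residents): Upper Interchange 0.4283; West Annex 0.3846; Garrison Pavilion 0.1870.
Unrounded shares: Upper Interchange 2,484.34; West Annex 2,230.79; Garrison Pavilion 1,084.87.
After rounding ($5): Upper Interchange $2,485; West Annex $2,230; Garrison Pavilion $1,085. Sum = $5,800.
Rounded total matches; no reconciliation needed.

Upper Interchange: $2,485 · West Annex: $2,230 · Garrison Pavilion: $1,085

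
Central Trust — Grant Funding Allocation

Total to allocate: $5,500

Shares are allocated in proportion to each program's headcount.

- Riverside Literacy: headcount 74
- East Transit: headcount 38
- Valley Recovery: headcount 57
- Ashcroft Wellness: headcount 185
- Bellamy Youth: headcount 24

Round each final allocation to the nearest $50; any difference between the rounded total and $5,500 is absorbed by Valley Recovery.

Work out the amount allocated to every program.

Riverside Literacy: $1,100 · East Transit: $550 · Valley Recovery: $800 · Ashcroft Wellness: $2,700 · Bellamy Youth: $350

Total headcount = 378.
Unrounded shares: Riverside Literacy 74/378 × $5,500 = 1,076.72; East Transit 38/378 × $5,500 = 552.91; Valley Recovery 57/378 × $5,500 = 829.37; Ashcroft Wellness 185/378 × $5,500 = 2,691.80; Bellamy Youth 24/378 × $5,500 = 349.21.
After rounding ($50): Riverside Literacy $1,100; East Transit $550; Valley Recovery $850; Ashcroft Wellness $2,700; Bellamy Youth $350. Sum = $5,550.
Difference $5,500 − $5,550 = −$50 applied to Valley Recovery: Valley Recovery becomes $800.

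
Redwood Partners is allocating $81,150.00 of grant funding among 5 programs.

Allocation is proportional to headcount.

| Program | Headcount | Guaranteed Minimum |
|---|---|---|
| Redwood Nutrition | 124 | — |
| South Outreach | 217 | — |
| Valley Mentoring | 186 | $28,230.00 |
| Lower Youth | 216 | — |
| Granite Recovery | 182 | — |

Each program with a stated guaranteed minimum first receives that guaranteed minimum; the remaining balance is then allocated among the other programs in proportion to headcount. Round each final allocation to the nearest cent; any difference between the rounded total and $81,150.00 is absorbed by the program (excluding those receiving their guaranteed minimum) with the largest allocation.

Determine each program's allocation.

Redwood Nutrition: $8,879.68 | South Outreach: $15,539.43 | Valley Mentoring: $28,230.00 | Lower Youth: $15,467.82 | Granite Recovery: $13,033.07

Fund the minimums — Valley Mentoring $28,230.00. Balance $52,920.00.
Balance split over remaining headcount 739: Redwood Nutrition 8,879.6752 → $8,879.68; South Outreach 15,539.4317 → $15,539.43; Lower Youth 15,467.8214 → $15,467.82; Granite Recovery 13,033.0717 → $13,033.07.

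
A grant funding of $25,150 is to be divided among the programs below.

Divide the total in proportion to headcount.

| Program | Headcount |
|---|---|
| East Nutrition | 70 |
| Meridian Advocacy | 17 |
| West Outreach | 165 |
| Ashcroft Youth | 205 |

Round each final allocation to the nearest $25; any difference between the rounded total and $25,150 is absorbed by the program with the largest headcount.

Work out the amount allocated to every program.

East Nutrition: $3,850 · Meridian Advocacy: $925 · West Outreach: $9,075 · Ashcroft Youth: $11,300

Sum of headcount: 457.
Proportional shares: East Nutrition 70/457 × $25,150 = 3,852.30; Meridian Advocacy 17/457 × $25,150 = 935.56; West Outreach 165/457 × $25,150 = 9,080.42; Ashcroft Youth 205/457 × $25,150 = 11,281.73.
Rounded to nearest $25: East Nutrition $3,850; Meridian Advocacy $925; West Outreach $9,075; Ashcroft Youth $11,275. Sum = $25,125.
Difference $25,150 − $25,125 = +$25 applied to largest headcount (Ashcroft Youth): Ashcroft Youth becomes $11,300.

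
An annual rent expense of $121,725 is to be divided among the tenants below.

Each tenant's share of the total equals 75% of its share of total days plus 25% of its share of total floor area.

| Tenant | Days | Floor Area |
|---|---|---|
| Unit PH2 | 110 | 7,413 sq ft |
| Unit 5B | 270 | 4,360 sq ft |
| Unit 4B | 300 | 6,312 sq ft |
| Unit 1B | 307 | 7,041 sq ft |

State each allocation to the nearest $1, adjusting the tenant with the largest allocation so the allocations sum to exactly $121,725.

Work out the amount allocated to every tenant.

Days total 987; floor area total 25,126.
Combined weights (75% days + 25% floor area): Unit PH2 0.1573; Unit 5B 0.2485; Unit 4B 0.2908; Unit 1B 0.3033.
Proportional shares: Unit PH2 19,152.81; Unit 5B 30,254.57; Unit 4B 35,393.61; Unit 1B 36,924.01.
At nearest $1: Unit PH2 $19,153; Unit 5B $30,255; Unit 4B $35,394; Unit 1B $36,924. Sum = $121,726.
Difference $121,725 − $121,726 = −$1 applied to largest allocation (Unit 1B): Unit 1B becomes $36,923.

Unit PH2: $19,153; Unit 5B: $30,255; Unit 4B: $35,394; Unit 1B: $36,923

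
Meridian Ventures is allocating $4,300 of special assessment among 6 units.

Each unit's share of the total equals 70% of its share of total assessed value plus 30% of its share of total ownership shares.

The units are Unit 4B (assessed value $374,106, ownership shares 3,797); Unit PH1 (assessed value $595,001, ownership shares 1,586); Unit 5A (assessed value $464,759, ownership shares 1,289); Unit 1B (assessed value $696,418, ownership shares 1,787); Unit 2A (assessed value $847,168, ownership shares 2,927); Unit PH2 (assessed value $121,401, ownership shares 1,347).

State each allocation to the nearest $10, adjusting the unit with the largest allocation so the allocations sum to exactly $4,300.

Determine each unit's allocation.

Unit 4B: $750 | Unit PH1: $740 | Unit 5A: $580 | Unit 1B: $860 | Unit 2A: $1,120 | Unit PH2: $250

Assessed value total 3,098,853; ownership shares total 12,733.
Combined weights (70% assessed value + 30% ownership shares): Unit 4B 0.1740; Unit PH1 0.1718; Unit 5A 0.1354; Unit 1B 0.1994; Unit 2A 0.2603; Unit PH2 0.0592.
Proportional shares: Unit 4B 748.06; Unit PH1 738.62; Unit 5A 582.02; Unit 1B 857.49; Unit 2A 1,119.42; Unit PH2 254.39.
At nearest $10: Unit 4B $750; Unit PH1 $740; Unit 5A $580; Unit 1B $860; Unit 2A $1,120; Unit PH2 $250. Sum = $4,300.
Rounded total matches; no reconciliation needed.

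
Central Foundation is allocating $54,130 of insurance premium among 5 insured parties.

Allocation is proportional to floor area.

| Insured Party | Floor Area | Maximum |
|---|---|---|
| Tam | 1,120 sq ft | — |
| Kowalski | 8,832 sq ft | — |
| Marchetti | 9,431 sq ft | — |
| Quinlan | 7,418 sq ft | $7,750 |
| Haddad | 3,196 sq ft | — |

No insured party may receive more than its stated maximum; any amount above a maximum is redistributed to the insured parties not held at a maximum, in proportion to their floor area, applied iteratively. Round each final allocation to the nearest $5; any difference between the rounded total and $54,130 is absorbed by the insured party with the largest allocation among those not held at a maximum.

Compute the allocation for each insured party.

Tam: $2,300 · Kowalski: $18,140 · Marchetti: $19,375 · Quinlan: $7,750 · Haddad: $6,565

Combined floor area = 29,997.
Unconstrained shares: Tam 2,021.06; Kowalski 15,937.47; Marchetti 17,018.37; Quinlan 13,385.88; Haddad 5,767.23.
Held at cap: Quinlan ($7,750); balance $46,380 reallocated over remaining floor area 22,579.
Redistributed shares: Tam 2,300.62 → $2,300; Kowalski 18,142.00 → $18,140; Marchetti 19,372.42 → $19,370; Haddad 6,564.97 → $6,565.
Rounding difference +$5 applied to Marchetti → $19,375.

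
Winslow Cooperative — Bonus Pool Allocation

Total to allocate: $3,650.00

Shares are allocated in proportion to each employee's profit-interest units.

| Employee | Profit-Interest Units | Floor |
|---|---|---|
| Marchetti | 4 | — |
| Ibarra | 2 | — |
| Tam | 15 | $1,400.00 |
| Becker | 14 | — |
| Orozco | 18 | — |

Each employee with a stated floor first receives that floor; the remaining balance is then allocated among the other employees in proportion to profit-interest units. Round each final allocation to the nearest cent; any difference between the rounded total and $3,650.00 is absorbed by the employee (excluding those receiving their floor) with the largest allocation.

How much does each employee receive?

Guaranteed amounts: Tam $1,400.00. Remaining pool $2,250.00.
Remaining pool split over remaining profit-interest units 38: Marchetti 236.8421 → $236.84; Ibarra 118.4211 → $118.42; Becker 828.9474 → $828.95; Orozco 1,065.7895 → $1,065.79.

Marchetti: $236.84 | Ibarra: $118.42 | Tam: $1,400.00 | Becker: $828.95 | Orozco: $1,065.79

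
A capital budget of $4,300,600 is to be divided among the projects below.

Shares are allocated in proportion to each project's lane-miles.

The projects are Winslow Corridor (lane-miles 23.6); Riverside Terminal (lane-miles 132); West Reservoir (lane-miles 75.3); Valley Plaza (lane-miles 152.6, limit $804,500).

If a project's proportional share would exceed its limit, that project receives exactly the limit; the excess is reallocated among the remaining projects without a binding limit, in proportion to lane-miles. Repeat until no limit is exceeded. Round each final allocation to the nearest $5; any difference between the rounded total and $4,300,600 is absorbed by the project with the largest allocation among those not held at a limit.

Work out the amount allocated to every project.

Total lane-miles = 383.5.
Pro-rata shares before constraints: Winslow Corridor 264,652.31; Riverside Terminal 1,480,258.67; West Reservoir 844,420.29; Valley Plaza 1,711,268.74.
Cap binds for Valley Plaza ($804,500); balance $3,496,100 reallocated over remaining lane-miles 230.9.
Shares after redistribution: Winslow Corridor 357,332.01 → $357,330; Riverside Terminal 1,998,636.64 → $1,998,635; West Reservoir 1,140,131.36 → $1,140,130.
Rounding difference +$5 applied to Riverside Terminal → $1,998,640.

Winslow Corridor: $357,330 · Riverside Terminal: $1,998,640 · West Reservoir: $1,140,130 · Valley Plaza: $804,500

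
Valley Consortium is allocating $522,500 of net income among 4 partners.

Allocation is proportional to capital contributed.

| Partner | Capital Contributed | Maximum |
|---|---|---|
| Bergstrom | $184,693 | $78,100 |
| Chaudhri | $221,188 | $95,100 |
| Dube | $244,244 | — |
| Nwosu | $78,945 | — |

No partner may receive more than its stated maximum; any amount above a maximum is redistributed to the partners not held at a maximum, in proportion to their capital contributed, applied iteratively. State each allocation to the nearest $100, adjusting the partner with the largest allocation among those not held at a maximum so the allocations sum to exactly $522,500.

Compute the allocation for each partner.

Bergstrom: $78,100 | Chaudhri: $95,100 | Dube: $264,000 | Nwosu: $85,300

Capital contributed total: 729,070.
Unconstrained shares: Bergstrom 132,363.27; Chaudhri 158,518.02; Dube 175,041.48; Nwosu 56,577.23.
Held at cap: Bergstrom ($78,100), Chaudhri ($95,100); remaining pool $349,300 reallocated over remaining capital contributed 323,189.
Redistributed shares: Dube 263,976.90 → $264,000; Nwosu 85,323.10 → $85,300.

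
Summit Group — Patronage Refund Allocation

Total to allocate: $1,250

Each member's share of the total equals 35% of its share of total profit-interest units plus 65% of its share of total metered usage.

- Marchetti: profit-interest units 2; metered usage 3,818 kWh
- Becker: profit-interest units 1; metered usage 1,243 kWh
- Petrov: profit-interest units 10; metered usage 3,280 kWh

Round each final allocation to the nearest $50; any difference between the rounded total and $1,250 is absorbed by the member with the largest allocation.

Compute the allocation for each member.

Totals — profit-interest units 13, metered usage 8,341.
Composite weights (35% profit-interest units + 65% metered usage): Marchetti 0.3514; Becker 0.1238; Petrov 0.5248.
Pro-rata amounts: Marchetti 439.22; Becker 154.73; Petrov 656.04.
Rounded to nearest $50: Marchetti $450; Becker $150; Petrov $650. Sum = $1,250.
Sum already equals the total — no adjustment.

Marchetti: $450 | Becker: $150 | Petrov: $650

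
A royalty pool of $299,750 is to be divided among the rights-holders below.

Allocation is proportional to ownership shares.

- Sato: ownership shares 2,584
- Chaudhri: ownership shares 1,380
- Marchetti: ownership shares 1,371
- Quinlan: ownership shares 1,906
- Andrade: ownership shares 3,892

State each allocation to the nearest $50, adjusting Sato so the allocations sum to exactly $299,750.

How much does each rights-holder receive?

Sato: $69,600 | Chaudhri: $37,150 | Marchetti: $36,900 | Quinlan: $51,300 | Andrade: $104,800

Ownership shares total: 11,133.
Pro-rata amounts: Sato 2,584/11,133 × $299,750 = 69,572.80; Chaudhri 1,380/11,133 × $299,750 = 37,155.75; Marchetti 1,371/11,133 × $299,750 = 36,913.43; Quinlan 1,906/11,133 × $299,750 = 51,318.02; Andrade 3,892/11,133 × $299,750 = 104,789.99.
Rounded to nearest $50: Sato $69,550; Chaudhri $37,150; Marchetti $36,900; Quinlan $51,300; Andrade $104,800. Sum = $299,700.
Difference $299,750 − $299,700 = +$50 applied to Sato: Sato becomes $69,600.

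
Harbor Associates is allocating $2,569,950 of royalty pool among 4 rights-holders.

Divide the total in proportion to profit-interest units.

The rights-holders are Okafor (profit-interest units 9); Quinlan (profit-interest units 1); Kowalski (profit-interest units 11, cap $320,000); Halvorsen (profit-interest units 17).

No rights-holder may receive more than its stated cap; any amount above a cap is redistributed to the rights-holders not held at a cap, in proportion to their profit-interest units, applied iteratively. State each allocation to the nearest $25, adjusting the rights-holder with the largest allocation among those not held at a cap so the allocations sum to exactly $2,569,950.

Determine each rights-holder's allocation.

Combined profit-interest units = 38.
Pro-rata shares before constraints: Okafor 608,672.37; Quinlan 67,630.26; Kowalski 743,932.89; Halvorsen 1,149,714.47.
Cap binds for Kowalski ($320,000); residual $2,249,950 reallocated over remaining profit-interest units 27.
Shares after redistribution: Okafor 749,983.33 → $749,975; Quinlan 83,331.48 → $83,325; Halvorsen 1,416,635.19 → $1,416,625.
Rounding difference +$25 applied to Halvorsen → $1,416,650.

Okafor: $749,975; Quinlan: $83,325; Kowalski: $320,000; Halvorsen: $1,416,650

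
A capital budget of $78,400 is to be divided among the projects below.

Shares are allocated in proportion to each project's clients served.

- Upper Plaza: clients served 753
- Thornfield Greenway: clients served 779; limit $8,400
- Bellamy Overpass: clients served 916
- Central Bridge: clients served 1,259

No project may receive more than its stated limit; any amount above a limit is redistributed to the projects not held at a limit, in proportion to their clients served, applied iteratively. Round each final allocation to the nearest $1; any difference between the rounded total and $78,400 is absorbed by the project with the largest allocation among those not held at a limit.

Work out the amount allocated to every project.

Sum of clients served: 3,707.
Pro-rata shares before constraints: Upper Plaza 15,925.33; Thornfield Greenway 16,475.21; Bellamy Overpass 19,372.65; Central Bridge 26,626.81.
Capped: Thornfield Greenway ($8,400); remaining pool $70,000 reallocated over remaining clients served 2,928.
Remaining shares: Upper Plaza 18,002.05 → $18,002; Bellamy Overpass 21,898.91 → $21,899; Central Bridge 30,099.04 → $30,099.

Upper Plaza: $18,002 | Thornfield Greenway: $8,400 | Bellamy Overpass: $21,899 | Central Bridge: $30,099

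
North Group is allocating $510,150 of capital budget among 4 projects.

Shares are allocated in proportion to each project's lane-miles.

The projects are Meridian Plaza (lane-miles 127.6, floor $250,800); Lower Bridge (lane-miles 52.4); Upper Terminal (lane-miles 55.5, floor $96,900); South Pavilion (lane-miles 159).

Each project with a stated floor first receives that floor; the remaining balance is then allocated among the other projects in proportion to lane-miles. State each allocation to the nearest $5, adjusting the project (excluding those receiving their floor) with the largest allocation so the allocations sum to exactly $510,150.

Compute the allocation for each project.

Minimums first: Meridian Plaza $250,800; Upper Terminal $96,900. Residual $162,450.
Residual split over remaining lane-miles 211.4: Lower Bridge 40,266.70 → $40,265; South Pavilion 122,183.30 → $122,185.

Meridian Plaza: $250,800; Lower Bridge: $40,265; Upper Terminal: $96,900; South Pavilion: $122,185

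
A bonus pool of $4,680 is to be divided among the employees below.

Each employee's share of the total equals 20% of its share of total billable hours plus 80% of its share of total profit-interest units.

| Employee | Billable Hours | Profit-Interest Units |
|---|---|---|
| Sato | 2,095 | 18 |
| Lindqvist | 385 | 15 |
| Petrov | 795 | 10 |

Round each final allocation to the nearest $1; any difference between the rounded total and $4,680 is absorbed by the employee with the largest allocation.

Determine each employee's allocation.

Sato: $2,166 | Lindqvist: $1,416 | Petrov: $1,098

Billable hours total 3,275; profit-interest units total 43.
Blended shares (20% billable hours + 80% profit-interest units): Sato 0.4628; Lindqvist 0.3026; Petrov 0.2346.
Proportional shares: Sato 2,166.01; Lindqvist 1,416.08; Petrov 1,097.91.
Rounded to nearest $1: Sato $2,166; Lindqvist $1,416; Petrov $1,098. Sum = $4,680.
Sum already equals the total — no adjustment.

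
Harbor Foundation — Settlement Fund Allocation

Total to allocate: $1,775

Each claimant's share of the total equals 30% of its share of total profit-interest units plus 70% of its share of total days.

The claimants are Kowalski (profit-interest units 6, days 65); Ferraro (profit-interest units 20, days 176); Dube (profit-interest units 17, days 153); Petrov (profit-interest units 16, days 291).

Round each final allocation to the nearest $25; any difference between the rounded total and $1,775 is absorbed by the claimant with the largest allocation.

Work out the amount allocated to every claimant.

Kowalski: $175; Ferraro: $500; Dube: $425; Petrov: $675

Totals — profit-interest units 59, days 685.
Blended shares (30% profit-interest units + 70% days): Kowalski 0.0969; Ferraro 0.2815; Dube 0.2428; Petrov 0.3787.
Unrounded shares: Kowalski 172.05; Ferraro 499.75; Dube 430.95; Petrov 672.24.
At nearest $25: Kowalski $175; Ferraro $500; Dube $425; Petrov $675. Sum = $1,775.
Rounded total matches; no reconciliation needed.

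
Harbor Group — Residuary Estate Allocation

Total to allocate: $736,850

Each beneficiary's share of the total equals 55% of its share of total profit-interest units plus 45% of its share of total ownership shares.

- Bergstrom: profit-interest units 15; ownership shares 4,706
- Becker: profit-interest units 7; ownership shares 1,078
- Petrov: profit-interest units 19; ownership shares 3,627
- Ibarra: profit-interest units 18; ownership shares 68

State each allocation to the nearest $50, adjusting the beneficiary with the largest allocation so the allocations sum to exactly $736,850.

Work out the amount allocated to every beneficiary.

Bergstrom: $267,650 · Becker: $85,800 · Petrov: $257,400 · Ibarra: $126,000

Profit-interest units total 59; ownership shares total 9,479.
Combined weights (55% profit-interest units + 45% ownership shares): Bergstrom 0.3632; Becker 0.1164; Petrov 0.3493; Ibarra 0.1710.
Unrounded shares: Bergstrom 267,653.51; Becker 85,791.83; Petrov 257,385.04; Ibarra 126,019.62.
Rounded to nearest $50: Bergstrom $267,650; Becker $85,800; Petrov $257,400; Ibarra $126,000. Sum = $736,850.
No rounding difference to absorb.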